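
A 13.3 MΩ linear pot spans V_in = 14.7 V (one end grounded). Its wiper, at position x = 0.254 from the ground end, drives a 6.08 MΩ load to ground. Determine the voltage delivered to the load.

V_out ≈ 2.64 V

The pot divides into 9.922 MΩ above the wiper and 3.378 MΩ below.
(x·R_p) ‖ R_L = 2.172 MΩ.
Loaded-divider output: V_out = 14.7 × 0.1796 = 2.640 V.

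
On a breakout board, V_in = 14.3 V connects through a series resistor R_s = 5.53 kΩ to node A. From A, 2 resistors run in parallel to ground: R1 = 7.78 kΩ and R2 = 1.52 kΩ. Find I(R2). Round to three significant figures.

Combine the parallel branches: R_p = (1/7.78 + 1/1.52)⁻¹ = 1.272 kΩ.
V_A = 14.3 × 1.272/6.802 = 2.673 V.
I(R2) = V_A / R2 = 2.673/1.52 = 1.759 mA.

I ≈ 1.76 mA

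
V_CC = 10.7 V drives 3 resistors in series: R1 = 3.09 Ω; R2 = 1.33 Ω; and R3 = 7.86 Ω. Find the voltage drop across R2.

V ≈ 1.16 V

ΣR = 3.09 + 1.33 + 7.86 = 12.28 Ω.
By the voltage-divider rule, V = 10.7 × 1.330/12.28 = 1.159 V.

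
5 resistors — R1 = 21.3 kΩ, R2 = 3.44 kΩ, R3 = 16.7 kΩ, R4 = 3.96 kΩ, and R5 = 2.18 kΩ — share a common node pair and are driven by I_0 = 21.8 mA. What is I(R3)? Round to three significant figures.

Total conductance ΣG = 1/21.3 + 1/3.44 + 1/16.7 + 1/3.96 + 1/2.18 = 1.109 (units of 1/kΩ).
By the current-divider rule, I = I_0 · G_k/ΣG = 21.8 × 0.05401 = 1.177 mA.

I ≈ 1.18 mA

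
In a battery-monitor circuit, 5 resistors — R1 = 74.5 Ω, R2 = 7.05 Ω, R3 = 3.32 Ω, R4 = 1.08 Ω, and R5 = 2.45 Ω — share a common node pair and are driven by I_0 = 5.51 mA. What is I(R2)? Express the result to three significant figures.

I ≈ 0.436 mA

Total conductance ΣG = 1/74.5 + 1/7.05 + 1/3.32 + 1/1.08 + 1/2.45 = 1.791 (units of 1/Ω).
Current divider: I(R2) = I_0 · G_k/ΣG = 5.51 × (0.1418/1.791) = 5.51 × 0.07922 = 0.4365 mA.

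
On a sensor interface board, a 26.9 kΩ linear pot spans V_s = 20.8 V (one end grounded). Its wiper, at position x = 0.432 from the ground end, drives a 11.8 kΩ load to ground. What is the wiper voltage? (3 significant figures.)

V_out ≈ 5.76 V

Lower segment x·R_p = 11.62 kΩ; upper segment (1−x)·R_p = 15.28 kΩ.
Lower segment in parallel with the load: 11.62 ‖ 11.8 = 5.855 kΩ.
Then V_out = V_s · 5.855/(15.28 + 5.855) = 5.762 V.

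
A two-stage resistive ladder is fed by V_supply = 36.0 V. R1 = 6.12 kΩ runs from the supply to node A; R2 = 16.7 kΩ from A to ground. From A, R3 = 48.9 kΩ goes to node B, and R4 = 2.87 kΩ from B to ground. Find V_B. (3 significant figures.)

V_B ≈ 1.34 V

Node A sees R2 in parallel with the series input of stage 2, R3 + R4 = 51.77 kΩ.
Effective lower resistance at A: R2 ‖ 51.77 = 12.63 kΩ.
V_A = 36.0 × 12.63/(6.12 + 12.63) = 24.25 V.
Stage 2 is unloaded, so V_B = V_A · R4/(R3+R4) = 24.25 × 2.87/51.77 = 1.344 V.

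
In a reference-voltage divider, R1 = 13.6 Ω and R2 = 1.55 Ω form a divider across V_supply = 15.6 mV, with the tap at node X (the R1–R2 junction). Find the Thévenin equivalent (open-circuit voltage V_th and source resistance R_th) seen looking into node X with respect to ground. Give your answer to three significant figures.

V_th ≈ 1.60 mV, R_th ≈ 1.39 Ω

V_th is the unloaded tap voltage: V_supply · R2/(R1+R2) = 15.6 × 0.1023 = 1.596 mV.
Zeroing V_supply shorts the top of R1 to ground, so R_th = R1 ‖ R2 = 1.391 Ω.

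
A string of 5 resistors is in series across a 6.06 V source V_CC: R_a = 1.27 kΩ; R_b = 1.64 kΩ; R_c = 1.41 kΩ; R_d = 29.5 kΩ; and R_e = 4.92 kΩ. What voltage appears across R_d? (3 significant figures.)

V ≈ 4.61 V

ΣR = 1.27 + 1.64 + 1.41 + 29.5 + 4.92 = 38.74 kΩ.
V = V_CC · R/ΣR = 6.06 × 0.7615 = 4.615 V.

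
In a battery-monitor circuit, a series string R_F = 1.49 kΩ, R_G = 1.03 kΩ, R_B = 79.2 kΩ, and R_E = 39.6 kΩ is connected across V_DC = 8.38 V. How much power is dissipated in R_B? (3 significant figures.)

P ≈ 0.378 mW

The common current is I = 8.38/121.3 = 0.06907 mA.
P(R_B) = I²·R_B = (0.06907)² × 79.2 = 0.3779 mW.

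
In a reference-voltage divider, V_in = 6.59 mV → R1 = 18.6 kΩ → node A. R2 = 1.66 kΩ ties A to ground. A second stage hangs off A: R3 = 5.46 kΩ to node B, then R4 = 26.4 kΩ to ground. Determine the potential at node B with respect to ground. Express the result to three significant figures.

The second stage (R3 + R4 = 31.86 kΩ) loads node A in parallel with R2.
Effective lower resistance at A: R2 ‖ 31.86 = 1.578 kΩ.
First divider: V_A = V_in · 1.578/(18.6 + 1.578) = 0.5153 mV.
V_B = V_A × 0.8286 = 0.4270 mV.

V_B ≈ 0.427 mV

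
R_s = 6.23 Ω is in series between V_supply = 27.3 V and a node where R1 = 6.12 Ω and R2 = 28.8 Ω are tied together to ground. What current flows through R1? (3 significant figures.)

Parallel bank: R_p = 1/(1/6.12 + 1/28.8) = 5.047 Ω.
V_A by voltage divider: V_A = 27.3 × 5.047/(6.23 + 5.047) = 12.22 V.
I(R1) = V_A / R1 = 12.22/6.12 = 1.997 A.

I ≈ 2.00 A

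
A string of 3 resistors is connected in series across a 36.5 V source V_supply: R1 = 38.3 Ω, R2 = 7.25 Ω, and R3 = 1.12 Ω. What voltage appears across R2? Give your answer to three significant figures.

ΣR = 38.3 + 7.25 + 1.12 = 46.67 Ω.
V = V_supply · R/ΣR = 36.5 × 0.1553 = 5.670 V.

V ≈ 5.67 V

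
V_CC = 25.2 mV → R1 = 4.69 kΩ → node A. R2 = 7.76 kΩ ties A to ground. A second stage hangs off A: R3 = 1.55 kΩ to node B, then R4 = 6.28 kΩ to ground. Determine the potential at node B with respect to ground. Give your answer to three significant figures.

V_B ≈ 9.17 mV

Node A sees R2 in parallel with the series input of stage 2, R3 + R4 = 7.830 kΩ.
R2 ‖ (R3+R4) = 3.897 kΩ.
So V_A = 25.2 × 0.4539 = 11.44 mV.
V_B = V_A × 0.8020 = 9.173 mV.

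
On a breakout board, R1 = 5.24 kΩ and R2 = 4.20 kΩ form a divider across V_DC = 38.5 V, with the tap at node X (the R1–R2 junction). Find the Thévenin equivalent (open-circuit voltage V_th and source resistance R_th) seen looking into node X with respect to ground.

V_th ≈ 17.1 V, R_th ≈ 2.33 kΩ

With X open, the divider is unloaded: V_th = 38.5 × 4.20/9.440 = 17.13 V.
Zeroing V_DC shorts the top of R1 to ground, so R_th = R1 ‖ R2 = 2.331 kΩ.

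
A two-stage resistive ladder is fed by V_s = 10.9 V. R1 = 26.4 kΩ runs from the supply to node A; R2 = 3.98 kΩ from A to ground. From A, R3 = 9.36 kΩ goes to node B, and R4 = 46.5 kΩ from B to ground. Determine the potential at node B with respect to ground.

Looking into the second stage from A: R3 + R4 = 55.86 kΩ appears in parallel with R2.
R2 ‖ (R3+R4) = 3.715 kΩ.
So V_A = 10.9 × 0.1234 = 1.345 V.
V_B = V_A × 0.8324 = 1.119 V.

V_B ≈ 1.12 V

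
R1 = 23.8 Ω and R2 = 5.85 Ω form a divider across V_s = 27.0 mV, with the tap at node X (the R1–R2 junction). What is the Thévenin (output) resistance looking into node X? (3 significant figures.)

R_th ≈ 4.70 Ω

Zeroing V_s shorts the top of R1 to ground, so R_th = R1 ‖ R2 = 4.696 Ω.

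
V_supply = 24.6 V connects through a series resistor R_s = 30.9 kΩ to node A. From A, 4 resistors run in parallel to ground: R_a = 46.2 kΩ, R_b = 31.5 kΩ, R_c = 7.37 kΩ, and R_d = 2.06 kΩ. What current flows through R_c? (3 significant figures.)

I ≈ 0.153 mA

Parallel bank: R_p = 1/(1/46.2 + 1/31.5 + 1/7.37 + 1/2.06) = 1.483 kΩ.
V_A by voltage divider: V_A = 24.6 × 1.483/(30.9 + 1.483) = 1.126 V.
I(R_c) = V_A / R_c = 1.126/7.37 = 0.1528 mA.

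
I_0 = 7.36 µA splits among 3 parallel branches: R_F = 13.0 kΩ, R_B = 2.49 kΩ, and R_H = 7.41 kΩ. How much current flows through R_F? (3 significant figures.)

I ≈ 0.923 µA

Conductances: ΣG = 1/13.0 + 1/2.49 + 1/7.41 = 0.6135 (1/kΩ).
Current divider: I(R_F) = I_0 · G_k/ΣG = 7.36 × (0.07692/0.6135) = 7.36 × 0.1254 = 0.9229 µA.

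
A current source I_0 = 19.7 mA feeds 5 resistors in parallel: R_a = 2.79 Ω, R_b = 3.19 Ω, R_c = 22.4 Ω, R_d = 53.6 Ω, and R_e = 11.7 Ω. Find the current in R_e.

I ≈ 2.05 mA

Conductances: ΣG = 1/2.79 + 1/3.19 + 1/22.4 + 1/53.6 + 1/11.7 = 0.8207 (1/Ω).
Current divider: I(R_e) = I_0 · G_k/ΣG = 19.7 × (0.08547/0.8207) = 19.7 × 0.1041 = 2.052 mA.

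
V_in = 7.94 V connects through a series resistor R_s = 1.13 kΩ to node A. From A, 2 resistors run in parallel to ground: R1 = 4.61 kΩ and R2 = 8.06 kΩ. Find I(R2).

I ≈ 0.711 mA

Parallel bank: R_p = 1/(1/4.61 + 1/8.06) = 2.933 kΩ.
V_A by voltage divider: V_A = 7.94 × 2.933/(1.13 + 2.933) = 5.732 V.
Branch current I = V_A/R2 = 5.732/8.06 = 0.7111 mA.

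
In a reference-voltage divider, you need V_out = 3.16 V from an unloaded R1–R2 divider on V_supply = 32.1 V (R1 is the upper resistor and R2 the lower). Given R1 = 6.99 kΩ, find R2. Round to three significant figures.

R2 ≈ 0.763 kΩ

V_out/V_supply = R2/(R1+R2) = 0.09844.
R2 = R1 · 0.09844/(1 − 0.09844) = 0.7632 kΩ.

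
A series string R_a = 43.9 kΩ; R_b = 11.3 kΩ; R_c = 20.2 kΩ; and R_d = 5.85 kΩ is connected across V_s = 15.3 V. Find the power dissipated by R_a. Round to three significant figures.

The common current is I = 15.3/81.25 = 0.1883 mA.
P(R_a) = I²·R_a = (0.1883)² × 43.9 = 1.557 mW.

P ≈ 1.56 mW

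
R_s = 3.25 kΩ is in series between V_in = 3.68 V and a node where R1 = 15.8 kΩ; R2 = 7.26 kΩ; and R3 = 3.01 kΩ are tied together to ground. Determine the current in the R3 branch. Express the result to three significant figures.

I ≈ 0.447 mA

Equivalent of the parallel group: R_p = 1.875 kΩ.
V_A by voltage divider: V_A = 3.68 × 1.875/(3.25 + 1.875) = 1.346 V.
I(R3) = V_A / R3 = 1.346/3.01 = 0.4473 mA.
(Equivalently: I_total = 0.7180 mA, then current-divider fraction G_k/ΣG = 0.6230.)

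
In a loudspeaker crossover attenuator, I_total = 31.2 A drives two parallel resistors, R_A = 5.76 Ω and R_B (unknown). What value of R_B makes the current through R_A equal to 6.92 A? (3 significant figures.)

R_B ≈ 1.64 Ω

The fraction through R_A equals R_B/(R_A+R_B).
6.92/31.2 = R_B/(R_A + R_B) → R_B = R_A · (0.2218)/(1 − 0.2218) = 5.76 × 0.2850 = 1.642 Ω.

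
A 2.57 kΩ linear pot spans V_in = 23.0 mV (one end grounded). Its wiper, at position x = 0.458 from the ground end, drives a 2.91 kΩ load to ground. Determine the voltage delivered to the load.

The pot divides into 1.393 kΩ above the wiper and 1.177 kΩ below.
R_L loads the lower segment: effective lower R = 0.8381 kΩ.
Then V_out = V_in · 0.8381/(1.393 + 0.8381) = 8.640 mV.

V_out ≈ 8.64 mV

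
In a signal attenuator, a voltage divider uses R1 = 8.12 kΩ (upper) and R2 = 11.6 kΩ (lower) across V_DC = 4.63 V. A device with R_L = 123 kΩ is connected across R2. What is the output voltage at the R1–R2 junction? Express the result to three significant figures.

V_out ≈ 2.62 V

The load sits in parallel with R2, giving an effective lower resistance R2' = R2·R_L/(R2+R_L) = 10.60 kΩ.
Voltage divider with the loaded lower leg: V_out = 4.63 × 10.60/(8.12 + 10.60) = 4.63 × 0.5662 = 2.622 V.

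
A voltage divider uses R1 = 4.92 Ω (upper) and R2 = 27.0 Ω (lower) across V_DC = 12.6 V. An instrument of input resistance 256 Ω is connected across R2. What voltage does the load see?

V_out ≈ 10.5 V

First combine the lower leg with the load: R2 ‖ R_L = 24.42 Ω.
Voltage divider with the loaded lower leg: V_out = 12.6 × 24.42/(4.92 + 24.42) = 12.6 × 0.8323 = 10.49 V.
(Unloaded it would be 10.7 V; the load pulls it down.)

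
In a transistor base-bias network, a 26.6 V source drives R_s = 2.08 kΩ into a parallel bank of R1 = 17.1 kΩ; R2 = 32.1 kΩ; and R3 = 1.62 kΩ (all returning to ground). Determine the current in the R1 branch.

Equivalent of the parallel group: R_p = 1.415 kΩ.
V_A by voltage divider: V_A = 26.6 × 1.415/(2.08 + 1.415) = 10.77 V.
Branch current I = V_A/R1 = 10.77/17.1 = 0.6297 mA.

I ≈ 0.630 mA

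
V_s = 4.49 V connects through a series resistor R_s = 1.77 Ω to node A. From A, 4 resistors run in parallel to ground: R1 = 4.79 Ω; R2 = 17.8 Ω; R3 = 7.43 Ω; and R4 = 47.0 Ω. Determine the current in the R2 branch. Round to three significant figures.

I ≈ 0.145 A

Parallel bank: R_p = 1/(1/4.79 + 1/17.8 + 1/7.43 + 1/47.0) = 2.376 Ω.
V_A = 4.49 × 2.376/4.146 = 2.573 V.
I(R2) = V_A / R2 = 2.573/17.8 = 0.1446 A.
(Check via current divider: I_total = 1.083 A; share G_k/ΣG = 0.1335 → same result.)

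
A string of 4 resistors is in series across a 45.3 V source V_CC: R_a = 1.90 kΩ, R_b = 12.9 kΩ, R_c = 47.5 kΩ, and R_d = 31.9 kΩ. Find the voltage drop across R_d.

V ≈ 15.3 V

Total series resistance ΣR = 1.90 + 12.9 + 47.5 + 31.9 = 94.20 kΩ.
Voltage divider: V = V_CC · (31.90 / 94.20) = 45.3 × 0.3386 = 15.34 V.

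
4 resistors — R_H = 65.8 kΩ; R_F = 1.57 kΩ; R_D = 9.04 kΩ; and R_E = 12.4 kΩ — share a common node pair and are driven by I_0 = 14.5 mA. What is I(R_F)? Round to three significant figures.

Total conductance ΣG = 1/65.8 + 1/1.57 + 1/9.04 + 1/12.4 = 0.8434 (units of 1/kΩ).
R_F takes the fraction G_k/ΣG = 0.6369/0.8434 = 0.7552, so I = 14.5 × 0.7552 = 10.95 mA.

I ≈ 11.0 mA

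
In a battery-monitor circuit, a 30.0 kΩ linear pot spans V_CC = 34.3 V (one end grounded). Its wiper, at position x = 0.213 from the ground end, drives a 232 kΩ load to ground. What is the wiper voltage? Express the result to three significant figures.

V_out ≈ 7.15 V

Lower segment x·R_p = 6.390 kΩ; upper segment (1−x)·R_p = 23.61 kΩ.
R_L loads the lower segment: effective lower R = 6.219 kΩ.
Then V_out = V_CC · 6.219/(23.61 + 6.219) = 7.151 V.
(Unloaded: V_out = x·V_CC = 7.31 V.)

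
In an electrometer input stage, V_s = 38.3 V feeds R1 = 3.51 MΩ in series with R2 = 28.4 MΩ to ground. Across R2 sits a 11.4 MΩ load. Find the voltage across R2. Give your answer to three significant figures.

V_out ≈ 26.8 V

First combine the lower leg with the load: R2 ‖ R_L = 8.135 MΩ.
Voltage divider with the loaded lower leg: V_out = 38.3 × 8.135/(3.51 + 8.135) = 38.3 × 0.6986 = 26.76 V.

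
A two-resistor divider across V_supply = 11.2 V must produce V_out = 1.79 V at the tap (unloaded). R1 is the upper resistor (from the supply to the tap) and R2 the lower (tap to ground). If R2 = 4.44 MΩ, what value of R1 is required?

Required fraction k = V_out/V_supply = 0.1598.
R1 = R2·(1/k − 1) = 4.44 × 5.257 = 23.34 MΩ.

R1 ≈ 23.3 MΩ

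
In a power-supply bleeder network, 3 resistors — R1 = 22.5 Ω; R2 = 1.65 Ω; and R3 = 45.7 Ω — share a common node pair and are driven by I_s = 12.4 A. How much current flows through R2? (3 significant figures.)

Total conductance ΣG = 1/22.5 + 1/1.65 + 1/45.7 = 0.6724 (units of 1/Ω).
By the current-divider rule, I = I_s · G_k/ΣG = 12.4 × 0.9014 = 11.18 A.

I ≈ 11.2 A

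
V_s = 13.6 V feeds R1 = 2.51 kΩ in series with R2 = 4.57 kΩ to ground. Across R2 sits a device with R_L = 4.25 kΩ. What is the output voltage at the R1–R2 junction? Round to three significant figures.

R2 ‖ R_L = (4.57 × 4.25)/(4.57 + 4.25) = 2.202 kΩ.
Voltage divider with the loaded lower leg: V_out = 13.6 × 2.202/(2.51 + 2.202) = 13.6 × 0.4673 = 6.356 V.
(Unloaded it would be 8.78 V; the load pulls it down.)

V_out ≈ 6.36 V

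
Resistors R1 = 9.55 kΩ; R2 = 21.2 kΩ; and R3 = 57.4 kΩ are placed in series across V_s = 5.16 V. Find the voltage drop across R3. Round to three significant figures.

Total series resistance ΣR = 9.55 + 21.2 + 57.4 = 88.15 kΩ.
V = V_s · R/ΣR = 5.16 × 0.6512 = 3.360 V.

V ≈ 3.36 V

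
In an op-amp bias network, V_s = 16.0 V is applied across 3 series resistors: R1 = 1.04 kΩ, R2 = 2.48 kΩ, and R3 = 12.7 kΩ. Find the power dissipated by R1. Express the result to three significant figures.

Series current I = V_s/ΣR = 16.0/16.22 = 0.9864 mA.
P = I²R = 0.9731 × 1.04 = 1.012 mW.

P ≈ 1.01 mW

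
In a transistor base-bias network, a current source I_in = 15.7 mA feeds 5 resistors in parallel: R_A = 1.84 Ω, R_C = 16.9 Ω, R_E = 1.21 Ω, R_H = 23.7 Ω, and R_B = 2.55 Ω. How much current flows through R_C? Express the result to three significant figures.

ΣG = 1/1.84 + 1/16.9 + 1/1.21 + 1/23.7 + 1/2.55 = 1.863.
Current divider: I(R_C) = I_in · G_k/ΣG = 15.7 × (0.05917/1.863) = 15.7 × 0.03175 = 0.4985 mA.

I ≈ 0.499 mA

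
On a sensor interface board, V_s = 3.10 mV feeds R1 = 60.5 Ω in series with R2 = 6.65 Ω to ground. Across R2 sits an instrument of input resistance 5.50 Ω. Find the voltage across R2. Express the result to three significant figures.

R2 ‖ R_L = (6.65 × 5.50)/(6.65 + 5.50) = 3.010 Ω.
Voltage divider with the loaded lower leg: V_out = 3.10 × 3.010/(60.5 + 3.010) = 3.10 × 0.04740 = 0.1469 mV.
(Unloaded it would be 0.307 mV; the load pulls it down.)

V_out ≈ 0.147 mV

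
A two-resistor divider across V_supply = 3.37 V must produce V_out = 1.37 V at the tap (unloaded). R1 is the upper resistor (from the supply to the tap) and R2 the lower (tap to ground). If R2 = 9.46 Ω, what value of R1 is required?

Required fraction k = V_out/V_supply = 0.4065.
So R1 = R2 · (V_supply/V_out − 1) = 9.46 × (3.37/1.37 − 1) = 9.46 × 1.460 = 13.81 Ω.

R1 ≈ 13.8 Ω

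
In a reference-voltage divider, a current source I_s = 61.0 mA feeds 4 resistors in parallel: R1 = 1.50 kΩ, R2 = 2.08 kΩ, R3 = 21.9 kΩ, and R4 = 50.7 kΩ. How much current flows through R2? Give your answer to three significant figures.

I ≈ 24.2 mA

Total conductance ΣG = 1/1.50 + 1/2.08 + 1/21.9 + 1/50.7 = 1.213 (units of 1/kΩ).
R2 takes the fraction G_k/ΣG = 0.4808/1.213 = 0.3964, so I = 61.0 × 0.3964 = 24.18 mA.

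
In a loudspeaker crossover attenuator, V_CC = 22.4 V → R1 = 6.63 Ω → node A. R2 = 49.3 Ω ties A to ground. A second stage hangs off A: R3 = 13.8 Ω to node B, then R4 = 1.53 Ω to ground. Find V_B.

V_B ≈ 1.43 V

The second stage (R3 + R4 = 15.33 Ω) loads node A in parallel with R2.
R2 ‖ (R3+R4) = 11.69 Ω.
V_A = 22.4 × 11.69/(6.63 + 11.69) = 14.30 V.
Stage 2 is unloaded, so V_B = V_A · R4/(R3+R4) = 14.30 × 1.53/15.33 = 1.427 V.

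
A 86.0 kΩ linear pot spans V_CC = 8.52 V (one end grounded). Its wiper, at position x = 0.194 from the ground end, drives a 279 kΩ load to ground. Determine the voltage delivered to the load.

V_out ≈ 1.58 V

Split the track: R_lower = x·R_p = 16.68 kΩ, R_upper = (1−x)·R_p = 69.32 kΩ.
R_L loads the lower segment: effective lower R = 15.74 kΩ.
V_out = 8.52 × 15.74/(69.32 + 15.74) = 1.577 V.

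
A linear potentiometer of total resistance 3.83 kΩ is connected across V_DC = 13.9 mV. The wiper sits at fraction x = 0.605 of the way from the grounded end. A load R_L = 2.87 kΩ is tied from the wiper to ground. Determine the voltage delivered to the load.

Split the track: R_lower = x·R_p = 2.317 kΩ, R_upper = (1−x)·R_p = 1.513 kΩ.
R_L loads the lower segment: effective lower R = 1.282 kΩ.
Then V_out = V_DC · 1.282/(1.513 + 1.282) = 6.376 mV.

V_out ≈ 6.38 mV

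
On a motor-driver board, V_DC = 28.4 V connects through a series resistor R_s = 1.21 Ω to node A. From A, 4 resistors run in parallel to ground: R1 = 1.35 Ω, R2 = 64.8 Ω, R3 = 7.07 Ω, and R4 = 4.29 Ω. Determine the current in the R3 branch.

I ≈ 1.70 A

Parallel bank: R_p = 1/(1/1.35 + 1/64.8 + 1/7.07 + 1/4.29) = 0.8844 Ω.
Node voltage V_A = V_DC · R_p/(R_s + R_p) = 28.4 × 0.4223 = 11.99 V.
I(R3) = V_A / R3 = 11.99/7.07 = 1.696 A.
(Equivalently: I_total = 13.56 A, then current-divider fraction G_k/ΣG = 0.1251.)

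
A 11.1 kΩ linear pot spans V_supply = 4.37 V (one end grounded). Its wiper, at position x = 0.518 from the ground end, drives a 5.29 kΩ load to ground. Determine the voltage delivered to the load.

The pot divides into 5.350 kΩ above the wiper and 5.750 kΩ below.
R_L loads the lower segment: effective lower R = 2.755 kΩ.
V_out = 4.37 × 2.755/(5.350 + 2.755) = 1.485 V.

V_out ≈ 1.49 V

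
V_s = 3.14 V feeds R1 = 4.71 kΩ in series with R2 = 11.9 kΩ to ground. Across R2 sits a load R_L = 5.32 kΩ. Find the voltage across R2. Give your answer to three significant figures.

V_out ≈ 1.38 V

The load sits in parallel with R2, giving an effective lower resistance R2' = R2·R_L/(R2+R_L) = 3.676 kΩ.
Now apply the divider: V_out = 3.14 × 0.4384 = 1.377 V.
(Unloaded it would be 2.25 V; the load pulls it down.)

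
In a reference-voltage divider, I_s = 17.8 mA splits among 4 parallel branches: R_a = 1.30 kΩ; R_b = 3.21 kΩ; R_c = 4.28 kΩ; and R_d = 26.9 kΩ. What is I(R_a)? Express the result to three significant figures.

Conductances: ΣG = 1/1.30 + 1/3.21 + 1/4.28 + 1/26.9 = 1.352 (1/kΩ).
By the current-divider rule, I = I_s · G_k/ΣG = 17.8 × 0.5691 = 10.13 mA.

I ≈ 10.1 mA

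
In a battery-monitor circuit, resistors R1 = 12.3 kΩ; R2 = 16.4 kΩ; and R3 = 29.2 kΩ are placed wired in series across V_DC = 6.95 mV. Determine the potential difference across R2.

V ≈ 1.97 mV

ΣR = 12.3 + 16.4 + 29.2 = 57.90 kΩ.
Voltage divider: V = V_DC · (16.40 / 57.90) = 6.95 × 0.2832 = 1.969 mV.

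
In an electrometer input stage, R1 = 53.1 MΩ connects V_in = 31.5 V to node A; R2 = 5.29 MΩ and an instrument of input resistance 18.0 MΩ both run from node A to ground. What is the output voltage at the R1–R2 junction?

V_out ≈ 2.25 V

R2 ‖ R_L = (5.29 × 18.0)/(5.29 + 18.0) = 4.088 MΩ.
Then V_out = V_in · R2'/(R1 + R2') = 31.5 × 4.088/57.19 = 2.252 V.
(Unloaded it would be 2.85 V; the load pulls it down.)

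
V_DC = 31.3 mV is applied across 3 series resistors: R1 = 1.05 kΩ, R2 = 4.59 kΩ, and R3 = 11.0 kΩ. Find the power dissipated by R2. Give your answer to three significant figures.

ΣR = 16.64 kΩ → I = 31.3/16.64 = 1.881 µA.
P = I²R = 3.538 × 4.59 = 16.24 nW.

P ≈ 16.2 nW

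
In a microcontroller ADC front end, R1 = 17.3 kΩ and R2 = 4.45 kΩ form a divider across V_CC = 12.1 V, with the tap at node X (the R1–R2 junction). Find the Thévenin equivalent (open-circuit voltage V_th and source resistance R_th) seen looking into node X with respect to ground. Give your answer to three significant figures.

With X open, the divider is unloaded: V_th = 12.1 × 4.45/21.75 = 2.476 V.
Zeroing V_CC shorts the top of R1 to ground, so R_th = R1 ‖ R2 = 3.540 kΩ.

V_th ≈ 2.48 V, R_th ≈ 3.54 kΩ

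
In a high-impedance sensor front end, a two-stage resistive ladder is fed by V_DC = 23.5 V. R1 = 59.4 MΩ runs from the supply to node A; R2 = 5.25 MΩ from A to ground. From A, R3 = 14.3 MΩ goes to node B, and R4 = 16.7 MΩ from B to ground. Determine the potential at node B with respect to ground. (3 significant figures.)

V_B ≈ 0.890 V

Looking into the second stage from A: R3 + R4 = 31.00 MΩ appears in parallel with R2.
Effective lower resistance at A: R2 ‖ 31.00 = 4.490 MΩ.
First divider: V_A = V_DC · 4.490/(59.4 + 4.490) = 1.651 V.
Then the unloaded second divider: V_B = V_A × R4/(R3+R4) = 1.651 × 0.5387 = 0.8896 V.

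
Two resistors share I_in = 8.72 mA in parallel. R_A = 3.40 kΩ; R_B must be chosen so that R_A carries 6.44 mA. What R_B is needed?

R_B ≈ 9.60 kΩ

In a two-way split, I_A/I_in = R_B/(R_A + R_B).
With f = 0.7385, R_B = R_A · f/(1−f) = 3.40 × 2.825 = 9.604 kΩ.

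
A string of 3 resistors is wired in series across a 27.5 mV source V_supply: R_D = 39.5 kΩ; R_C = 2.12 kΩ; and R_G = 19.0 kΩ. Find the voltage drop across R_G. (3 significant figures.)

V ≈ 8.62 mV

ΣR = 39.5 + 2.12 + 19.0 = 60.62 kΩ.
V = V_supply · R/ΣR = 27.5 × 0.3134 = 8.619 mV.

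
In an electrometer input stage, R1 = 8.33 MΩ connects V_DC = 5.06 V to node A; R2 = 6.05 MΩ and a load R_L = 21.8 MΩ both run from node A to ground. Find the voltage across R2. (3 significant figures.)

V_out ≈ 1.83 V

The load sits in parallel with R2, giving an effective lower resistance R2' = R2·R_L/(R2+R_L) = 4.736 MΩ.
Now apply the divider: V_out = 5.06 × 0.3625 = 1.834 V.
(Unloaded it would be 2.13 V; the load pulls it down.)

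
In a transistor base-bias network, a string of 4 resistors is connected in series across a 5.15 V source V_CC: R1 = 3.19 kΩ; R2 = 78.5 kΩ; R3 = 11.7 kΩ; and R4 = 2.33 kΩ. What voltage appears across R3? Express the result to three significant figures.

V ≈ 0.629 V

Total series resistance ΣR = 3.19 + 78.5 + 11.7 + 2.33 = 95.72 kΩ.
Voltage divider: V = V_CC · (11.70 / 95.72) = 5.15 × 0.1222 = 0.6295 V.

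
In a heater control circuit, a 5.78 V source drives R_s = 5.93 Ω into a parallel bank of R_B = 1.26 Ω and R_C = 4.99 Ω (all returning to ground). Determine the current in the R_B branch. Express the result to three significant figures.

Parallel bank: R_p = 1/(1/1.26 + 1/4.99) = 1.006 Ω.
V_A by voltage divider: V_A = 5.78 × 1.006/(5.93 + 1.006) = 0.8383 V.
Branch current I = V_A/R_B = 0.8383/1.26 = 0.6653 A.

I ≈ 0.665 A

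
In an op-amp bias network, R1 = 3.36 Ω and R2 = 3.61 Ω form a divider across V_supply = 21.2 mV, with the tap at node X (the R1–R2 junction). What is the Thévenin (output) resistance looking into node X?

R_th ≈ 1.74 Ω

Looking into X with the source shorted: R_th = R1·R2/(R1+R2) = 3.360 × 3.61/6.970 = 1.740 Ω.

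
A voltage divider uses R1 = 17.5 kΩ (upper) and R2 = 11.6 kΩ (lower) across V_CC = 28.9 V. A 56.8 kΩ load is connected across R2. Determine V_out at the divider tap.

The load sits in parallel with R2, giving an effective lower resistance R2' = R2·R_L/(R2+R_L) = 9.633 kΩ.
Now apply the divider: V_out = 28.9 × 0.3550 = 10.26 V.

V_out ≈ 10.3 V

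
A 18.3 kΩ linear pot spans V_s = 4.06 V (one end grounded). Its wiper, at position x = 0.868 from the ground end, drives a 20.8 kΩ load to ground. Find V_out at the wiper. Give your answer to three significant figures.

V_out ≈ 3.20 V

The pot divides into 2.416 kΩ above the wiper and 15.88 kΩ below.
(x·R_p) ‖ R_L = 9.006 kΩ.
V_out = 4.06 × 9.006/(2.416 + 9.006) = 3.201 V.
(Unloaded: V_out = x·V_s = 3.52 V.)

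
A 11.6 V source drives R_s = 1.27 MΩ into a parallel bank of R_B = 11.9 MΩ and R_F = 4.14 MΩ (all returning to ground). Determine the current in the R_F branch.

Equivalent of the parallel group: R_p = 3.071 MΩ.
V_A by voltage divider: V_A = 11.6 × 3.071/(1.27 + 3.071) = 8.207 V.
I(R_F) = V_A / R_F = 8.207/4.14 = 1.982 µA.

I ≈ 1.98 µA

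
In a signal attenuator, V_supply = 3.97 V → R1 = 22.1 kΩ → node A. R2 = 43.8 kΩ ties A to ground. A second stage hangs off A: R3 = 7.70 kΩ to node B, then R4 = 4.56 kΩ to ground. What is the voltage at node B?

V_B ≈ 0.446 V

Looking into the second stage from A: R3 + R4 = 12.26 kΩ appears in parallel with R2.
Effective lower resistance at A: R2 ‖ 12.26 = 9.579 kΩ.
First divider: V_A = V_supply · 9.579/(22.1 + 9.579) = 1.200 V.
Then the unloaded second divider: V_B = V_A × R4/(R3+R4) = 1.200 × 0.3719 = 0.4465 V.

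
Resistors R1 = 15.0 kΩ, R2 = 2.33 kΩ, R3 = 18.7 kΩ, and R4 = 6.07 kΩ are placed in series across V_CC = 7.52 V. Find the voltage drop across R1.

V ≈ 2.68 V

ΣR = 15.0 + 2.33 + 18.7 + 6.07 = 42.10 kΩ.
V = V_CC · R/ΣR = 7.52 × 0.3563 = 2.679 V.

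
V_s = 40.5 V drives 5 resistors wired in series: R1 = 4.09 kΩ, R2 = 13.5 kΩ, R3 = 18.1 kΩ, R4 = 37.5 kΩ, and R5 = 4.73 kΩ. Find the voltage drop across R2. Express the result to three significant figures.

V ≈ 7.02 V

ΣR = 4.09 + 13.5 + 18.1 + 37.5 + 4.73 = 77.92 kΩ.
Voltage divider: V = V_s · (13.50 / 77.92) = 40.5 × 0.1733 = 7.017 V.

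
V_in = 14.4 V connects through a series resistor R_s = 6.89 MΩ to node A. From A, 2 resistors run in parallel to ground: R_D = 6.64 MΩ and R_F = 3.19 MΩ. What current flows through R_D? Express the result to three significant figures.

Combine the parallel branches: R_p = (1/6.64 + 1/3.19)⁻¹ = 2.155 MΩ.
V_A by voltage divider: V_A = 14.4 × 2.155/(6.89 + 2.155) = 3.431 V.
Branch current I = V_A/R_D = 3.431/6.64 = 0.5167 µA.

I ≈ 0.517 µA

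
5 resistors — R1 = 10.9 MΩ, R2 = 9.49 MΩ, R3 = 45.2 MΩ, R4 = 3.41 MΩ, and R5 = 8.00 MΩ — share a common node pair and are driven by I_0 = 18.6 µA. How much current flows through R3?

ΣG = 1/10.9 + 1/9.49 + 1/45.2 + 1/3.41 + 1/8.00 = 0.6375.
R3 takes the fraction G_k/ΣG = 0.02212/0.6375 = 0.03470, so I = 18.6 × 0.03470 = 0.6455 µA.

I ≈ 0.646 µA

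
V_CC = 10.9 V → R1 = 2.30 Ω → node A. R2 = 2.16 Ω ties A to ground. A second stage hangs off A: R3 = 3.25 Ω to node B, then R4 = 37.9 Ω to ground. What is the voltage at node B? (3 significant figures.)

V_B ≈ 4.73 V

Looking into the second stage from A: R3 + R4 = 41.15 Ω appears in parallel with R2.
Effective lower resistance at A: R2 ‖ 41.15 = 2.052 Ω.
So V_A = 10.9 × 0.4715 = 5.140 V.
Then the unloaded second divider: V_B = V_A × R4/(R3+R4) = 5.140 × 0.9210 = 4.734 V.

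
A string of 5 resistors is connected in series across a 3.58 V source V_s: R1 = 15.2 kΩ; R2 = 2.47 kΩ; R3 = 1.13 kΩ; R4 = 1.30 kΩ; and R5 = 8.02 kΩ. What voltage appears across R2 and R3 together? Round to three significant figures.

V ≈ 0.458 V

ΣR = 15.2 + 2.47 + 1.13 + 1.30 + 8.02 = 28.12 kΩ.
R_{R2..R3} = 2.47 + 1.13 = 3.600 kΩ.
V = V_s · R/ΣR = 3.58 × 0.1280 = 0.4583 V.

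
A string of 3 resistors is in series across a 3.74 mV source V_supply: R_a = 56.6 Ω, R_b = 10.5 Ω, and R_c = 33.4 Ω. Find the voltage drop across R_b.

Series total: ΣR = 56.6 + 10.5 + 33.4 = 100.5 Ω.
By the voltage-divider rule, V = 3.74 × 10.50/100.5 = 0.3907 mV.

V ≈ 0.391 mV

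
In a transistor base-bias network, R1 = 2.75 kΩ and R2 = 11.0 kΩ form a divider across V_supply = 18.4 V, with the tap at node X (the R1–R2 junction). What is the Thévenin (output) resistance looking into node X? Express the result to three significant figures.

With V_supply suppressed (replaced by a short), R_th = R1 ‖ R2 = (2.750 × 11.0)/(2.750 + 11.0) = 2.200 kΩ.

R_th ≈ 2.20 kΩ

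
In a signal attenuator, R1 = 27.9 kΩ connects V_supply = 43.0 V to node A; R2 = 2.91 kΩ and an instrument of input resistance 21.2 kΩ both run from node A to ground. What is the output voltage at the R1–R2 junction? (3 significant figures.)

V_out ≈ 3.61 V

R2 ‖ R_L = (2.91 × 21.2)/(2.91 + 21.2) = 2.559 kΩ.
Voltage divider with the loaded lower leg: V_out = 43.0 × 2.559/(27.9 + 2.559) = 43.0 × 0.08401 = 3.612 V.
(Unloaded it would be 4.06 V; the load pulls it down.)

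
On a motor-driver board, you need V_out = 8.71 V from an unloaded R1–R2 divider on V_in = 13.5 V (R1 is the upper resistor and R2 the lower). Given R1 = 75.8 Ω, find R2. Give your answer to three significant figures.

R2 ≈ 138 Ω

Required fraction k = V_out/V_in = 0.6452.
Rearranging, R2 = R1·k/(1−k) = 75.8 × 1.818 = 137.8 Ω.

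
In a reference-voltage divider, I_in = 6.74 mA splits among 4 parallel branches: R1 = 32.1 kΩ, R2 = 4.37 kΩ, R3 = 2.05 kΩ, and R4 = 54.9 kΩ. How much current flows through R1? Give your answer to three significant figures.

Conductances: ΣG = 1/32.1 + 1/4.37 + 1/2.05 + 1/54.9 = 0.7660 (1/kΩ).
Current divider: I(R1) = I_in · G_k/ΣG = 6.74 × (0.03115/0.7660) = 6.74 × 0.04067 = 0.2741 mA.

I ≈ 0.274 mA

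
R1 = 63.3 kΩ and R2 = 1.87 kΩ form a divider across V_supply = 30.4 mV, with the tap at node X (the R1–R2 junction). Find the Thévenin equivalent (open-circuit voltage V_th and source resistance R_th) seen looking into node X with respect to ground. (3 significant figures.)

V_th ≈ 0.872 mV, R_th ≈ 1.82 kΩ

V_th is the unloaded tap voltage: V_supply · R2/(R1+R2) = 30.4 × 0.02869 = 0.8723 mV.
Looking into X with the source shorted: R_th = R1·R2/(R1+R2) = 63.30 × 1.87/65.17 = 1.816 kΩ.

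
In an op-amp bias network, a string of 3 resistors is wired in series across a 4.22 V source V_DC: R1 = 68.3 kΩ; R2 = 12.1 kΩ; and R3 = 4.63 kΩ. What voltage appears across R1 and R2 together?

V ≈ 3.99 V

Series total: ΣR = 68.3 + 12.1 + 4.63 = 85.03 kΩ.
R_{R1..R2} = 68.3 + 12.1 = 80.40 kΩ.
By the voltage-divider rule, V = 4.22 × 80.40/85.03 = 3.990 V.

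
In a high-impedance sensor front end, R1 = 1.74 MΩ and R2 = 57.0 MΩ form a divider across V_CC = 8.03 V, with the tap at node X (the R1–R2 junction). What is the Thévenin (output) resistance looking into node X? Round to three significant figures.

Zeroing V_CC shorts the top of R1 to ground, so R_th = R1 ‖ R2 = 1.688 MΩ.

R_th ≈ 1.69 MΩ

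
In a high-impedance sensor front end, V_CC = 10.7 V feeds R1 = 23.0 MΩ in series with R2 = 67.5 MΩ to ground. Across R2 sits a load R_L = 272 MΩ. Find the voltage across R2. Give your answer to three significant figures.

V_out ≈ 7.51 V

R2 ‖ R_L = (67.5 × 272)/(67.5 + 272) = 54.08 MΩ.
Then V_out = V_CC · R2'/(R1 + R2') = 10.7 × 54.08/77.08 = 7.507 V.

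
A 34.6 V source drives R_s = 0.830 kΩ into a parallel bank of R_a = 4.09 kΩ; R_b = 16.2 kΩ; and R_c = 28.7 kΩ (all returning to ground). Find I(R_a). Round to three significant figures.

Combine the parallel branches: R_p = (1/4.09 + 1/16.2 + 1/28.7)⁻¹ = 2.932 kΩ.
V_A by voltage divider: V_A = 34.6 × 2.932/(0.830 + 2.932) = 26.97 V.
I(R_a) = V_A / R_a = 26.97/4.09 = 6.593 mA.

I ≈ 6.59 mA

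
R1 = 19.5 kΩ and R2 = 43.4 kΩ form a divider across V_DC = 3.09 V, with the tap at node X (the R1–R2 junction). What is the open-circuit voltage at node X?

With X open, the divider is unloaded: V_th = 3.09 × 43.4/62.90 = 2.132 V.

V_th ≈ 2.13 V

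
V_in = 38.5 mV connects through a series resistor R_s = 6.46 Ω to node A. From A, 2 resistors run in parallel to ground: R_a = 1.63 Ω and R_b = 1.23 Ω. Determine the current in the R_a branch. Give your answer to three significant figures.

I ≈ 2.31 mA

Parallel bank: R_p = 1/(1/1.63 + 1/1.23) = 0.7010 Ω.
V_A = 38.5 × 0.7010/7.161 = 3.769 mV.
I(R_a) = V_A / R_a = 3.769/1.63 = 2.312 mA.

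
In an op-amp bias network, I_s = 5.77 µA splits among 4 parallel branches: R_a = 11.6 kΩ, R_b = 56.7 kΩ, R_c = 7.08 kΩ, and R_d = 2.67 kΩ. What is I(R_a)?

I ≈ 0.803 µA

ΣG = 1/11.6 + 1/56.7 + 1/7.08 + 1/2.67 = 0.6196.
Current divider: I(R_a) = I_s · G_k/ΣG = 5.77 × (0.08621/0.6196) = 5.77 × 0.1391 = 0.8028 µA.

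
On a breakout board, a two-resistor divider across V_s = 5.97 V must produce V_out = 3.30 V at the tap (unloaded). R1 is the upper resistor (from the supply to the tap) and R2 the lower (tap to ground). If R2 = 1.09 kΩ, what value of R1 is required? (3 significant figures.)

R1 ≈ 0.882 kΩ

The divider ratio is R2/(R1+R2) = 3.30/5.97 = 0.5528.
So R1 = R2 · (V_s/V_out − 1) = 1.09 × (5.97/3.30 − 1) = 1.09 × 0.8091 = 0.8819 kΩ.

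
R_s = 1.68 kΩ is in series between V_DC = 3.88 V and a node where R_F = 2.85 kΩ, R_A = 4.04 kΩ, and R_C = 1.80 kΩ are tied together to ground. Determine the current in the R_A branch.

Parallel bank: R_p = 1/(1/2.85 + 1/4.04 + 1/1.80) = 0.8666 kΩ.
Node voltage V_A = V_DC · R_p/(R_s + R_p) = 3.88 × 0.3403 = 1.320 V.
Branch current I = V_A/R_A = 1.320/4.04 = 0.3268 mA.
(Equivalently: I_total = 1.524 mA, then current-divider fraction G_k/ΣG = 0.2145.)

I ≈ 0.327 mA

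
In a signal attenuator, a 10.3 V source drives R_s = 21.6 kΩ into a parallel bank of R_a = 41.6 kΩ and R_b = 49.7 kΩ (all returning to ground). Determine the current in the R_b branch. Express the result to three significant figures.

Parallel bank: R_p = 1/(1/41.6 + 1/49.7) = 22.65 kΩ.
Node voltage V_A = V_supply · R_p/(R_s + R_p) = 10.3 × 0.5118 = 5.272 V.
I(R_b) = V_A / R_b = 5.272/49.7 = 0.1061 mA.

I ≈ 0.106 mA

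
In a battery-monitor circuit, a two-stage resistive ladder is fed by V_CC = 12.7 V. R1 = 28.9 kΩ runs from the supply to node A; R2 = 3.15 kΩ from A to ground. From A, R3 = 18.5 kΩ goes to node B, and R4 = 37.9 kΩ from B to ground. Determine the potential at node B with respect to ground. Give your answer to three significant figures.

The second stage (R3 + R4 = 56.40 kΩ) loads node A in parallel with R2.
R2 ‖ (R3+R4) = 2.983 kΩ.
First divider: V_A = V_CC · 2.983/(28.9 + 2.983) = 1.188 V.
V_B = V_A × 0.6720 = 0.7986 V.

V_B ≈ 0.799 V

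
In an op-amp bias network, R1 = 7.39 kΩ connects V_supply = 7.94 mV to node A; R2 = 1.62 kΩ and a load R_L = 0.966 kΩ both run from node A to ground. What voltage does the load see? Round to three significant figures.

The load sits in parallel with R2, giving an effective lower resistance R2' = R2·R_L/(R2+R_L) = 0.6052 kΩ.
Now apply the divider: V_out = 7.94 × 0.07569 = 0.6010 mV.

V_out ≈ 0.601 mV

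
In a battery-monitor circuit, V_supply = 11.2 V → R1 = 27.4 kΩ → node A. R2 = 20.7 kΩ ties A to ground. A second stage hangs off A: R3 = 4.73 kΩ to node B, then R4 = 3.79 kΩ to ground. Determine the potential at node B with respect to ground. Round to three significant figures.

Looking into the second stage from A: R3 + R4 = 8.520 kΩ appears in parallel with R2.
R2 ‖ (R3+R4) = 6.036 kΩ.
So V_A = 11.2 × 0.1805 = 2.022 V.
Stage 2 is unloaded, so V_B = V_A · R4/(R3+R4) = 2.022 × 3.79/8.520 = 0.8994 V.

V_B ≈ 0.899 V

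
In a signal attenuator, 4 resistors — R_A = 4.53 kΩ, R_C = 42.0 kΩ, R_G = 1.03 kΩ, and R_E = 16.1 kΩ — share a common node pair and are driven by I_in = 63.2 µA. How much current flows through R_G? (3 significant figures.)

Total conductance ΣG = 1/4.53 + 1/42.0 + 1/1.03 + 1/16.1 = 1.278 (units of 1/kΩ).
By the current-divider rule, I = I_in · G_k/ΣG = 63.2 × 0.7600 = 48.03 µA.

I ≈ 48.0 µA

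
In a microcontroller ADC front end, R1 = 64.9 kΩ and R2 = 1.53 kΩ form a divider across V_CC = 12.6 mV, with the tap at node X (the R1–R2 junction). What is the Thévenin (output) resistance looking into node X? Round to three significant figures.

R_th ≈ 1.49 kΩ

Looking into X with the source shorted: R_th = R1·R2/(R1+R2) = 64.90 × 1.53/66.43 = 1.495 kΩ.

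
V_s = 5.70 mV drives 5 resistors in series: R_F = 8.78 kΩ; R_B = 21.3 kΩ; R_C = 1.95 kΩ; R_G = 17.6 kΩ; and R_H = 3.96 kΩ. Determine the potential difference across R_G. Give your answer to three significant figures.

Total series resistance ΣR = 8.78 + 21.3 + 1.95 + 17.6 + 3.96 = 53.59 kΩ.
By the voltage-divider rule, V = 5.70 × 17.60/53.59 = 1.872 mV.

V ≈ 1.87 mV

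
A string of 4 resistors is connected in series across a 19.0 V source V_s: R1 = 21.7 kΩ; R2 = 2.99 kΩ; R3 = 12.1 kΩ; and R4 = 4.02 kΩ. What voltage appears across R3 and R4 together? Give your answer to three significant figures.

V ≈ 7.51 V

ΣR = 21.7 + 2.99 + 12.1 + 4.02 = 40.81 kΩ.
R_{R3..R4} = 12.1 + 4.02 = 16.12 kΩ.
By the voltage-divider rule, V = 19.0 × 16.12/40.81 = 7.505 V.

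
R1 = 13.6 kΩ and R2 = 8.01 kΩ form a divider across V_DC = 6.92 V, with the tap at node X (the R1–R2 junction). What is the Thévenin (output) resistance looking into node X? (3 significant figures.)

With V_DC suppressed (replaced by a short), R_th = R1 ‖ R2 = (13.60 × 8.01)/(13.60 + 8.01) = 5.041 kΩ.

R_th ≈ 5.04 kΩ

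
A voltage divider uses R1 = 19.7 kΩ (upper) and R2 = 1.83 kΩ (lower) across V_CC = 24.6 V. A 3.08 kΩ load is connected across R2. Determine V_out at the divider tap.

V_out ≈ 1.35 V

First combine the lower leg with the load: R2 ‖ R_L = 1.148 kΩ.
Then V_out = V_CC · R2'/(R1 + R2') = 24.6 × 1.148/20.85 = 1.355 V.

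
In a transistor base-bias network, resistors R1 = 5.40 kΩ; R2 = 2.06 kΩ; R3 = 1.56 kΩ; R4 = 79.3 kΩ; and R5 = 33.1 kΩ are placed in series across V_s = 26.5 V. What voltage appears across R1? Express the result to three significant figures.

Total series resistance ΣR = 5.40 + 2.06 + 1.56 + 79.3 + 33.1 = 121.4 kΩ.
V = V_s · R/ΣR = 26.5 × 0.04447 = 1.179 V.

V ≈ 1.18 V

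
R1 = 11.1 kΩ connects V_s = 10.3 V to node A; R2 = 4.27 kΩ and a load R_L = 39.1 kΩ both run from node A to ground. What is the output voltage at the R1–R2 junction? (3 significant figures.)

V_out ≈ 2.65 V

First combine the lower leg with the load: R2 ‖ R_L = 3.850 kΩ.
Voltage divider with the loaded lower leg: V_out = 10.3 × 3.850/(11.1 + 3.850) = 10.3 × 0.2575 = 2.652 V.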